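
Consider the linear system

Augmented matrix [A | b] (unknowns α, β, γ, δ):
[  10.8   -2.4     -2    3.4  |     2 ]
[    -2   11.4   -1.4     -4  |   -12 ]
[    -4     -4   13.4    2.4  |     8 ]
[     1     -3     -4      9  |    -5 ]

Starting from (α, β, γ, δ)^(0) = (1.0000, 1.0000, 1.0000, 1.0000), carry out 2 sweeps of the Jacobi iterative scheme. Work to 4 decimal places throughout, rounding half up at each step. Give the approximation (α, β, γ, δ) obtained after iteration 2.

(0.2485, -0.8403, 0.5396, -0.2699)

Iteration 1:
  α = (2 - (-2.4)·1.0000 - (-2)·1.0000 - (3.4)·1.0000) / (10.8) = 0.2778
  β = (-12 - (-2)·1.0000 - (-1.4)·1.0000 - (-4)·1.0000) / (11.4) = -0.4035
  γ = (8 - (-4)·1.0000 - (-4)·1.0000 - (2.4)·1.0000) / (13.4) = 1.0149
  δ = (-5 - (1)·1.0000 - (-3)·1.0000 - (-4)·1.0000) / (9) = 0.1111
Iteration 2:
  α = (2 - (-2.4)·-0.4035 - (-2)·1.0149 - (3.4)·0.1111) / (10.8) = 0.2485
  β = (-12 - (-2)·0.2778 - (-1.4)·1.0149 - (-4)·0.1111) / (11.4) = -0.8403
  γ = (8 - (-4)·0.2778 - (-4)·-0.4035 - (2.4)·0.1111) / (13.4) = 0.5396
  δ = (-5 - (1)·0.2778 - (-3)·-0.4035 - (-4)·1.0149) / (9) = -0.2699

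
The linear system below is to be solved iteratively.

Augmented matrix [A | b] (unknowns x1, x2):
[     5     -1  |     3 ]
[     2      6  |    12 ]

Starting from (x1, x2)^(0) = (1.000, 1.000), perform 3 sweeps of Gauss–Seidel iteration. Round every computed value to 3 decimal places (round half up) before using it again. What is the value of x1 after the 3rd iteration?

Iteration 1:
  x1 = (3 - (-1)·1.000) / (5) = 0.800
  x2 = (12 - (2)·0.800) / (6) = 1.733
Iteration 2:
  x1 = (3 - (-1)·1.733) / (5) = 0.947
  x2 = (12 - (2)·0.947) / (6) = 1.684
Iteration 3:
  x1 = (3 - (-1)·1.684) / (5) = 0.937
  x2 = (12 - (2)·0.937) / (6) = 1.688

0.937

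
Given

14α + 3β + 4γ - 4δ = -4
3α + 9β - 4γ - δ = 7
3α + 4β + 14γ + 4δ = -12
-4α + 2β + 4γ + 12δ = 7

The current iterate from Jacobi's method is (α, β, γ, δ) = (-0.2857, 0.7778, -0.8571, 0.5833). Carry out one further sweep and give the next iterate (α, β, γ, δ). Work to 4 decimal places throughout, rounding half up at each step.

One sweep:
  α = (-4 - (3)·0.7778 - (4)·-0.8571 - (-4)·0.5833) / (14) = -0.0408
  β = (7 - (3)·-0.2857 - (-4)·-0.8571 - (-1)·0.5833) / (9) = 0.5569
  γ = (-12 - (3)·-0.2857 - (4)·0.7778 - (4)·0.5833) / (14) = -1.1848
  δ = (7 - (-4)·-0.2857 - (2)·0.7778 - (4)·-0.8571) / (12) = 0.6442

(-0.0408, 0.5569, -1.1848, 0.6442)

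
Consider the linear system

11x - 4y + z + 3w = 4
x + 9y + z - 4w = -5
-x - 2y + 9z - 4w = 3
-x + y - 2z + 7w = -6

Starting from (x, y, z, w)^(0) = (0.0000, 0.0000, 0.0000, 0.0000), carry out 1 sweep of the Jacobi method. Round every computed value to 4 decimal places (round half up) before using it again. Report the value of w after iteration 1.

-0.8571

Iteration 1:
  x = (4 - (-4)·0.0000 - (1)·0.0000 - (3)·0.0000) / (11) = 0.3636
  y = (-5 - (1)·0.0000 - (1)·0.0000 - (-4)·0.0000) / (9) = -0.5556
  z = (3 - (-1)·0.0000 - (-2)·0.0000 - (-4)·0.0000) / (9) = 0.3333
  w = (-6 - (-1)·0.0000 - (1)·0.0000 - (-2)·0.0000) / (7) = -0.8571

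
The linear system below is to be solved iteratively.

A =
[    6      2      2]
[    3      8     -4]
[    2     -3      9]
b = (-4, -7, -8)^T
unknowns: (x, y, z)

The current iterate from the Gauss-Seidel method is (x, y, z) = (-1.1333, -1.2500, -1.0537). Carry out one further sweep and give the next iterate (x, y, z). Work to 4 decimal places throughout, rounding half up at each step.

(0.1012, -1.4398, -1.3913)

One sweep:
  x = (-4 - (2)·-1.2500 - (2)·-1.0537) / (6) = 0.1012
  y = (-7 - (3)·0.1012 - (-4)·-1.0537) / (8) = -1.4398
  z = (-8 - (2)·0.1012 - (-3)·-1.4398) / (9) = -1.3913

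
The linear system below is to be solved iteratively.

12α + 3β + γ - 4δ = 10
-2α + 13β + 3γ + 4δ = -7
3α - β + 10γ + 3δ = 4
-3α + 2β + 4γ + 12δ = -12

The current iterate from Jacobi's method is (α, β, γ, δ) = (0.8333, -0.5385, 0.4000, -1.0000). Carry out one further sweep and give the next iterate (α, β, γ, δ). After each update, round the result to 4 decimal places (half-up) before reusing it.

(0.6013, -0.1949, 0.3962, -0.8353)

One sweep:
  α = (10 - (3)·-0.5385 - (1)·0.4000 - (-4)·-1.0000) / (12) = 0.6013
  β = (-7 - (-2)·0.8333 - (3)·0.4000 - (4)·-1.0000) / (13) = -0.1949
  γ = (4 - (3)·0.8333 - (-1)·-0.5385 - (3)·-1.0000) / (10) = 0.3962
  δ = (-12 - (-3)·0.8333 - (2)·-0.5385 - (4)·0.4000) / (12) = -0.8353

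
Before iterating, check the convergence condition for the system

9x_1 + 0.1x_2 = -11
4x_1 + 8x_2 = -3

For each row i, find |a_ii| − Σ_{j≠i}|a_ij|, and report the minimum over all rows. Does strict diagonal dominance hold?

4

row 1: |9| − (0.1) = 8.9
row 2: |8| − (4) = 4
minimum over rows = 4 → strictly diagonally dominant (convergence guaranteed)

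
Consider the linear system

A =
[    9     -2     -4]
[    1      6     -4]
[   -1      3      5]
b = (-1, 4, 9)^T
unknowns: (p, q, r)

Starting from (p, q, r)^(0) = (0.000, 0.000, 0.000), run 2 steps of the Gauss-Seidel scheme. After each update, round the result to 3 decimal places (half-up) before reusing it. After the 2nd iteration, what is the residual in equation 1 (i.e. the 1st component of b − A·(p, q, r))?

Iteration 1:
  p = (-1 - (-2)·0.000 - (-4)·0.000) / (9) = -0.111
  q = (4 - (1)·-0.111 - (-4)·0.000) / (6) = 0.685
  r = (9 - (-1)·-0.111 - (3)·0.685) / (5) = 1.367
Iteration 2:
  p = (-1 - (-2)·0.685 - (-4)·1.367) / (9) = 0.649
  q = (4 - (1)·0.649 - (-4)·1.367) / (6) = 1.470
  r = (9 - (-1)·0.649 - (3)·1.470) / (5) = 1.048
Residual b − A·x = (0.291, -1.277, -0.001)

0.291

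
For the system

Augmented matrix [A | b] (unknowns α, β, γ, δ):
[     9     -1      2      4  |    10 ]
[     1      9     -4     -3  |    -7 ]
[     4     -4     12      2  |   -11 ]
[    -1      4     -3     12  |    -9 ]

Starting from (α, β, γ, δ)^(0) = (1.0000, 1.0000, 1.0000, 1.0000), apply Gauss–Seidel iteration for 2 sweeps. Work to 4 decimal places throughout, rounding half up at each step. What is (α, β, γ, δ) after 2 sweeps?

Iteration 1:
  α = (10 - (-1)·1.0000 - (2)·1.0000 - (4)·1.0000) / (9) = 0.5556
  β = (-7 - (1)·0.5556 - (-4)·1.0000 - (-3)·1.0000) / (9) = -0.0617
  γ = (-11 - (4)·0.5556 - (-4)·-0.0617 - (2)·1.0000) / (12) = -1.2891
  δ = (-9 - (-1)·0.5556 - (4)·-0.0617 - (-3)·-1.2891) / (12) = -1.0054
Iteration 2:
  α = (10 - (-1)·-0.0617 - (2)·-1.2891 - (4)·-1.0054) / (9) = 1.8376
  β = (-7 - (1)·1.8376 - (-4)·-1.2891 - (-3)·-1.0054) / (9) = -1.8900
  γ = (-11 - (4)·1.8376 - (-4)·-1.8900 - (2)·-1.0054) / (12) = -1.9916
  δ = (-9 - (-1)·1.8376 - (4)·-1.8900 - (-3)·-1.9916) / (12) = -0.4648

(1.8376, -1.8900, -1.9916, -0.4648)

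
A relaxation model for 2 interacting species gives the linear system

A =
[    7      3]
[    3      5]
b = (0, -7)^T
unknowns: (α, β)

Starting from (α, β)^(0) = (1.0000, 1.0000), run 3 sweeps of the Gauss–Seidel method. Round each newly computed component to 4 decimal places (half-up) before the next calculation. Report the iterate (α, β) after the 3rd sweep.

(0.7260, -1.8356)

Iteration 1:
  α = (0 - (3)·1.0000) / (7) = -0.4286
  β = (-7 - (3)·-0.4286) / (5) = -1.1428
Iteration 2:
  α = (0 - (3)·-1.1428) / (7) = 0.4898
  β = (-7 - (3)·0.4898) / (5) = -1.6939
Iteration 3:
  α = (0 - (3)·-1.6939) / (7) = 0.7260
  β = (-7 - (3)·0.7260) / (5) = -1.8356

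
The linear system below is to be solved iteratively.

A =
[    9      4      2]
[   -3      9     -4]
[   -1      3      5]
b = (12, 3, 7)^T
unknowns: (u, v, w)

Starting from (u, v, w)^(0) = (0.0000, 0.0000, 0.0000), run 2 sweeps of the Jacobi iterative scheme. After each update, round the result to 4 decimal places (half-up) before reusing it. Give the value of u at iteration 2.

Iteration 1:
  u = (12 - (4)·0.0000 - (2)·0.0000) / (9) = 1.3333
  v = (3 - (-3)·0.0000 - (-4)·0.0000) / (9) = 0.3333
  w = (7 - (-1)·0.0000 - (3)·0.0000) / (5) = 1.4000
Iteration 2:
  u = (12 - (4)·0.3333 - (2)·1.4000) / (9) = 0.8741
  v = (3 - (-3)·1.3333 - (-4)·1.4000) / (9) = 1.4000
  w = (7 - (-1)·1.3333 - (3)·0.3333) / (5) = 1.4667

0.8741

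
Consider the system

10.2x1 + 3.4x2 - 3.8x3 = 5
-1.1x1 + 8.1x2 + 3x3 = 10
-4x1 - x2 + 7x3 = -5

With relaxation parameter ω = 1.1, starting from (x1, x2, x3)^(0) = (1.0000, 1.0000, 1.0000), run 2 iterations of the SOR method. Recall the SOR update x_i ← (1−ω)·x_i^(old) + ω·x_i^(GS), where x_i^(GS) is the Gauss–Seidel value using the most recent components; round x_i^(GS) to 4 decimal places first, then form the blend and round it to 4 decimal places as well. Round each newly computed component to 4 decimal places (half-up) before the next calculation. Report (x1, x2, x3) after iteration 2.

(-0.0267, 1.4400, -0.5324)

Iteration 1:
  x1: GS value = (5 - (3.4)·1.0000 - (-3.8)·1.0000) / (10.2) = 0.5294;  x1 ← (1−ω)·1.0000 + ω·0.5294 = 0.4823
  x2: GS value = (10 - (-1.1)·0.4823 - (3)·1.0000) / (8.1) = 0.9297;  x2 ← (1−ω)·1.0000 + ω·0.9297 = 0.9227
  x3: GS value = (-5 - (-4)·0.4823 - (-1)·0.9227) / (7) = -0.3069;  x3 ← (1−ω)·1.0000 + ω·-0.3069 = -0.4376
Iteration 2:
  x1: GS value = (5 - (3.4)·0.9227 - (-3.8)·-0.4376) / (10.2) = 0.0196;  x1 ← (1−ω)·0.4823 + ω·0.0196 = -0.0267
  x2: GS value = (10 - (-1.1)·-0.0267 - (3)·-0.4376) / (8.1) = 1.3930;  x2 ← (1−ω)·0.9227 + ω·1.3930 = 1.4400
  x3: GS value = (-5 - (-4)·-0.0267 - (-1)·1.4400) / (7) = -0.5238;  x3 ← (1−ω)·-0.4376 + ω·-0.5238 = -0.5324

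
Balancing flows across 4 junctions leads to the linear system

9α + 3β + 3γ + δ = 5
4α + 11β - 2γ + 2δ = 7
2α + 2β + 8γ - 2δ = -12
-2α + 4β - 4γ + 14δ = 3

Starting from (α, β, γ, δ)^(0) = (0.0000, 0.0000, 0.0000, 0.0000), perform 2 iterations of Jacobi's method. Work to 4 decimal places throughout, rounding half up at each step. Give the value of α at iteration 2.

Iteration 1:
  α = (5 - (3)·0.0000 - (3)·0.0000 - (1)·0.0000) / (9) = 0.5556
  β = (7 - (4)·0.0000 - (-2)·0.0000 - (2)·0.0000) / (11) = 0.6364
  γ = (-12 - (2)·0.0000 - (2)·0.0000 - (-2)·0.0000) / (8) = -1.5000
  δ = (3 - (-2)·0.0000 - (4)·0.0000 - (-4)·0.0000) / (14) = 0.2143
Iteration 2:
  α = (5 - (3)·0.6364 - (3)·-1.5000 - (1)·0.2143) / (9) = 0.8196
  β = (7 - (4)·0.5556 - (-2)·-1.5000 - (2)·0.2143) / (11) = 0.1226
  γ = (-12 - (2)·0.5556 - (2)·0.6364 - (-2)·0.2143) / (8) = -1.7444
  δ = (3 - (-2)·0.5556 - (4)·0.6364 - (-4)·-1.5000) / (14) = -0.3167

0.8196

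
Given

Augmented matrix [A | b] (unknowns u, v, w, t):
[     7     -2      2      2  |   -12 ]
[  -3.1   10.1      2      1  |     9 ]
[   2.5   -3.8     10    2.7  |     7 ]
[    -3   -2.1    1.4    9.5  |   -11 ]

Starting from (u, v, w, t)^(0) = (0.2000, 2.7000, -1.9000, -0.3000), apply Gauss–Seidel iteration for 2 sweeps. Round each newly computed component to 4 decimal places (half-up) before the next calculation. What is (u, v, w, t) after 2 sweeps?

Iteration 1:
  u = (-12 - (-2)·2.7000 - (2)·-1.9000 - (2)·-0.3000) / (7) = -0.3143
  v = (9 - (-3.1)·-0.3143 - (2)·-1.9000 - (1)·-0.3000) / (10.1) = 1.2006
  w = (7 - (2.5)·-0.3143 - (-3.8)·1.2006 - (2.7)·-0.3000) / (10) = 1.3158
  t = (-11 - (-3)·-0.3143 - (-2.1)·1.2006 - (1.4)·1.3158) / (9.5) = -1.1857
Iteration 2:
  u = (-12 - (-2)·1.2006 - (2)·1.3158 - (2)·-1.1857) / (7) = -1.4084
  v = (9 - (-3.1)·-1.4084 - (2)·1.3158 - (1)·-1.1857) / (10.1) = 0.3156
  w = (7 - (2.5)·-1.4084 - (-3.8)·0.3156 - (2.7)·-1.1857) / (10) = 1.4922
  t = (-11 - (-3)·-1.4084 - (-2.1)·0.3156 - (1.4)·1.4922) / (9.5) = -1.7528

(-1.4084, 0.3156, 1.4922, -1.7528)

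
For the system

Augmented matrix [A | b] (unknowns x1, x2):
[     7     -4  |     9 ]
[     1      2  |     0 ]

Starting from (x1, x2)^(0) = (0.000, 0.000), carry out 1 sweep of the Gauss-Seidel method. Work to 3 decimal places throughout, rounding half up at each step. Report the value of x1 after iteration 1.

Iteration 1:
  x1 = (9 - (-4)·0.000) / (7) = 1.286
  x2 = (0 - (1)·1.286) / (2) = -0.643

1.286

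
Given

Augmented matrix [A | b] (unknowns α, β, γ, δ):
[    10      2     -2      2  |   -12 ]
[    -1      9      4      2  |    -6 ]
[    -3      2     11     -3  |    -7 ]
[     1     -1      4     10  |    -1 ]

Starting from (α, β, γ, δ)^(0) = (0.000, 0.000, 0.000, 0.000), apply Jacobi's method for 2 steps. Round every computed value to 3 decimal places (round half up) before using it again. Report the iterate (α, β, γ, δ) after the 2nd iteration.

Iteration 1:
  α = (-12 - (2)·0.000 - (-2)·0.000 - (2)·0.000) / (10) = -1.200
  β = (-6 - (-1)·0.000 - (4)·0.000 - (2)·0.000) / (9) = -0.667
  γ = (-7 - (-3)·0.000 - (2)·0.000 - (-3)·0.000) / (11) = -0.636
  δ = (-1 - (1)·0.000 - (-1)·0.000 - (4)·0.000) / (10) = -0.100
Iteration 2:
  α = (-12 - (2)·-0.667 - (-2)·-0.636 - (2)·-0.100) / (10) = -1.174
  β = (-6 - (-1)·-1.200 - (4)·-0.636 - (2)·-0.100) / (9) = -0.495
  γ = (-7 - (-3)·-1.200 - (2)·-0.667 - (-3)·-0.100) / (11) = -0.870
  δ = (-1 - (1)·-1.200 - (-1)·-0.667 - (4)·-0.636) / (10) = 0.208

(-1.174, -0.495, -0.870, 0.208)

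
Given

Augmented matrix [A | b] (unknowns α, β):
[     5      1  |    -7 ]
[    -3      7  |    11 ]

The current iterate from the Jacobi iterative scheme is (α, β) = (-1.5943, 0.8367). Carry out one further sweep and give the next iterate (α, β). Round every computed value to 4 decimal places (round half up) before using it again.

One sweep:
  α = (-7 - (1)·0.8367) / (5) = -1.5673
  β = (11 - (-3)·-1.5943) / (7) = 0.8882

(-1.5673, 0.8882)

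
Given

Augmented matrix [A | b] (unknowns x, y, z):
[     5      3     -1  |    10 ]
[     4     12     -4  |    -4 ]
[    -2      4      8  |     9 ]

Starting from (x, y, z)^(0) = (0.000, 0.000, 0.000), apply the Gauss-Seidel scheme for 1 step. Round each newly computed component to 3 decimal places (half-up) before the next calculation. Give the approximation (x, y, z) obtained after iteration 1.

(2.000, -1.000, 2.125)

Iteration 1:
  x = (10 - (3)·0.000 - (-1)·0.000) / (5) = 2.000
  y = (-4 - (4)·2.000 - (-4)·0.000) / (12) = -1.000
  z = (9 - (-2)·2.000 - (4)·-1.000) / (8) = 2.125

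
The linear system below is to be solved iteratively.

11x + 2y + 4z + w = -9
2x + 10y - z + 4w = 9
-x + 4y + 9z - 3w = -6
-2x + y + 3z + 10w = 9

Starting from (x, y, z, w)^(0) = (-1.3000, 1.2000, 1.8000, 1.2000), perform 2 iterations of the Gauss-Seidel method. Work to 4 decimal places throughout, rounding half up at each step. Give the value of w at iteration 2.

0.9291

Iteration 1:
  x = (-9 - (2)·1.2000 - (4)·1.8000 - (1)·1.2000) / (11) = -1.8000
  y = (9 - (2)·-1.8000 - (-1)·1.8000 - (4)·1.2000) / (10) = 0.9600
  z = (-6 - (-1)·-1.8000 - (4)·0.9600 - (-3)·1.2000) / (9) = -0.8933
  w = (9 - (-2)·-1.8000 - (1)·0.9600 - (3)·-0.8933) / (10) = 0.7120
Iteration 2:
  x = (-9 - (2)·0.9600 - (4)·-0.8933 - (1)·0.7120) / (11) = -0.7326
  y = (9 - (2)·-0.7326 - (-1)·-0.8933 - (4)·0.7120) / (10) = 0.6724
  z = (-6 - (-1)·-0.7326 - (4)·0.6724 - (-3)·0.7120) / (9) = -0.8096
  w = (9 - (-2)·-0.7326 - (1)·0.6724 - (3)·-0.8096) / (10) = 0.9291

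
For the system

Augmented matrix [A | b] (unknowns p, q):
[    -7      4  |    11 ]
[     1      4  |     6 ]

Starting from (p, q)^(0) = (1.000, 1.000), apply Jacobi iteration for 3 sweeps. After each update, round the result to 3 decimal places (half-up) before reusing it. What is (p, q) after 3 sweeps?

Iteration 1:
  p = (11 - (4)·1.000) / (-7) = -1.000
  q = (6 - (1)·1.000) / (4) = 1.250
Iteration 2:
  p = (11 - (4)·1.250) / (-7) = -0.857
  q = (6 - (1)·-1.000) / (4) = 1.750
Iteration 3:
  p = (11 - (4)·1.750) / (-7) = -0.571
  q = (6 - (1)·-0.857) / (4) = 1.714

(-0.571, 1.714)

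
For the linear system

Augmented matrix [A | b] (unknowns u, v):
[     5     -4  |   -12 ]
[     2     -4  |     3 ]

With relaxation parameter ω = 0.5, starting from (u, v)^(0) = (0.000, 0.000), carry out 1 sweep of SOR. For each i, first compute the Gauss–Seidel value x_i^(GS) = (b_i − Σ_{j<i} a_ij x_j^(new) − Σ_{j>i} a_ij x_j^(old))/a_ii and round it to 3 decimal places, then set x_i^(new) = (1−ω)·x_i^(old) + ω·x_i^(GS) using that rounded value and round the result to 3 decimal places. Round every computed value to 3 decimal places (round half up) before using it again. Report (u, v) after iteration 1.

(-1.200, -0.675)

Iteration 1:
  u: GS value = (-12 - (-4)·0.000) / (5) = -2.400;  u ← (1−ω)·0.000 + ω·-2.400 = -1.200
  v: GS value = (3 - (2)·-1.200) / (-4) = -1.350;  v ← (1−ω)·0.000 + ω·-1.350 = -0.675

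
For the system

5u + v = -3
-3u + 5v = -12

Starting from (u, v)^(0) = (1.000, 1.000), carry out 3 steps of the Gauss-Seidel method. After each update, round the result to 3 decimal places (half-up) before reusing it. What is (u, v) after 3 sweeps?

Iteration 1:
  u = (-3 - (1)·1.000) / (5) = -0.800
  v = (-12 - (-3)·-0.800) / (5) = -2.880
Iteration 2:
  u = (-3 - (1)·-2.880) / (5) = -0.024
  v = (-12 - (-3)·-0.024) / (5) = -2.414
Iteration 3:
  u = (-3 - (1)·-2.414) / (5) = -0.117
  v = (-12 - (-3)·-0.117) / (5) = -2.470

(-0.117, -2.470)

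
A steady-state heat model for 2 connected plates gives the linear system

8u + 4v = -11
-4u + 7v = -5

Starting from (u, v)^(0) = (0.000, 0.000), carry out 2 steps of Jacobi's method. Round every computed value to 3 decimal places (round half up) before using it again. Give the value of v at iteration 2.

Iteration 1:
  u = (-11 - (4)·0.000) / (8) = -1.375
  v = (-5 - (-4)·0.000) / (7) = -0.714
Iteration 2:
  u = (-11 - (4)·-0.714) / (8) = -1.018
  v = (-5 - (-4)·-1.375) / (7) = -1.500

-1.500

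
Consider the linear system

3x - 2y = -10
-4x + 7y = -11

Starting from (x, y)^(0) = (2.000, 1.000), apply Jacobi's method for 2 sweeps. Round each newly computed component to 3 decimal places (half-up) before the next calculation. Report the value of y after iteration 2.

Iteration 1:
  x = (-10 - (-2)·1.000) / (3) = -2.667
  y = (-11 - (-4)·2.000) / (7) = -0.429
Iteration 2:
  x = (-10 - (-2)·-0.429) / (3) = -3.619
  y = (-11 - (-4)·-2.667) / (7) = -3.095

-3.095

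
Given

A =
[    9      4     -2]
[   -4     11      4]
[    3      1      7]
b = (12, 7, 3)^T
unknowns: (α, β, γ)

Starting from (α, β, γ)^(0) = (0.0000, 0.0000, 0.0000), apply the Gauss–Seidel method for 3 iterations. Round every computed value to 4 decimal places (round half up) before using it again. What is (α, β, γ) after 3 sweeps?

(0.8670, 0.9687, -0.0814)

Iteration 1:
  α = (12 - (4)·0.0000 - (-2)·0.0000) / (9) = 1.3333
  β = (7 - (-4)·1.3333 - (4)·0.0000) / (11) = 1.1212
  γ = (3 - (3)·1.3333 - (1)·1.1212) / (7) = -0.3030
Iteration 2:
  α = (12 - (4)·1.1212 - (-2)·-0.3030) / (9) = 0.7677
  β = (7 - (-4)·0.7677 - (4)·-0.3030) / (11) = 1.0257
  γ = (3 - (3)·0.7677 - (1)·1.0257) / (7) = -0.0470
Iteration 3:
  α = (12 - (4)·1.0257 - (-2)·-0.0470) / (9) = 0.8670
  β = (7 - (-4)·0.8670 - (4)·-0.0470) / (11) = 0.9687
  γ = (3 - (3)·0.8670 - (1)·0.9687) / (7) = -0.0814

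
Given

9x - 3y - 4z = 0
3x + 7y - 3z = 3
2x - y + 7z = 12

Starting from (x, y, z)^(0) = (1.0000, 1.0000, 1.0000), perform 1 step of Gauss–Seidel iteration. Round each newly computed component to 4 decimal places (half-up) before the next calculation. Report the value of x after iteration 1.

Iteration 1:
  x = (0 - (-3)·1.0000 - (-4)·1.0000) / (9) = 0.7778
  y = (3 - (3)·0.7778 - (-3)·1.0000) / (7) = 0.5238
  z = (12 - (2)·0.7778 - (-1)·0.5238) / (7) = 1.5669

0.7778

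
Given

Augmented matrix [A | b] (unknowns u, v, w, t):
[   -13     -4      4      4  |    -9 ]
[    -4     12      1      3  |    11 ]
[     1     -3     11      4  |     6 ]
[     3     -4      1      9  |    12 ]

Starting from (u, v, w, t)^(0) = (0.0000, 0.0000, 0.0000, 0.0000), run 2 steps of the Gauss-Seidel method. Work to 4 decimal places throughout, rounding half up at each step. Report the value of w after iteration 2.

0.1193

Iteration 1:
  u = (-9 - (-4)·0.0000 - (4)·0.0000 - (4)·0.0000) / (-13) = 0.6923
  v = (11 - (-4)·0.6923 - (1)·0.0000 - (3)·0.0000) / (12) = 1.1474
  w = (6 - (1)·0.6923 - (-3)·1.1474 - (4)·0.0000) / (11) = 0.7954
  t = (12 - (3)·0.6923 - (-4)·1.1474 - (1)·0.7954) / (9) = 1.5241
Iteration 2:
  u = (-9 - (-4)·1.1474 - (4)·0.7954 - (4)·1.5241) / (-13) = 1.0530
  v = (11 - (-4)·1.0530 - (1)·0.7954 - (3)·1.5241) / (12) = 0.8204
  w = (6 - (1)·1.0530 - (-3)·0.8204 - (4)·1.5241) / (11) = 0.1193
  t = (12 - (3)·1.0530 - (-4)·0.8204 - (1)·0.1193) / (9) = 1.3337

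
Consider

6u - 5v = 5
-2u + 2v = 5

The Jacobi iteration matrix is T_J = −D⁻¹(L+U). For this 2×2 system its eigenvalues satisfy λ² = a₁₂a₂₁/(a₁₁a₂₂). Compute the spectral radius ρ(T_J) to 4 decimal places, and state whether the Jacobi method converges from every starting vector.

a₁₂a₂₁/(a₁₁a₂₂) = (-5)·(-2) / ((6)·(2)) = 0.833333
ρ = √|0.833333| = √0.833333 = 0.9129
ρ < 1, so Jacobi converges

0.9129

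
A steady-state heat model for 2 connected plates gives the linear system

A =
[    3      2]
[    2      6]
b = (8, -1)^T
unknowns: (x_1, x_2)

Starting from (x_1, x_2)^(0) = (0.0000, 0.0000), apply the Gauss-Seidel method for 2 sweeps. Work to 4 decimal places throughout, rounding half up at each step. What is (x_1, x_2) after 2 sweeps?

Iteration 1:
  x_1 = (8 - (2)·0.0000) / (3) = 2.6667
  x_2 = (-1 - (2)·2.6667) / (6) = -1.0556
Iteration 2:
  x_1 = (8 - (2)·-1.0556) / (3) = 3.3704
  x_2 = (-1 - (2)·3.3704) / (6) = -1.2901

(3.3704, -1.2901)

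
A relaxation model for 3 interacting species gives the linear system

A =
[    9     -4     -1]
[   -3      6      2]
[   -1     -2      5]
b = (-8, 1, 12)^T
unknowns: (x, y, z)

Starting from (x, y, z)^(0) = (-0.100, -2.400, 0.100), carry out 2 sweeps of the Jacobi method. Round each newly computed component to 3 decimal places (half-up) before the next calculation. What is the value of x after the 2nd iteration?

Iteration 1:
  x = (-8 - (-4)·-2.400 - (-1)·0.100) / (9) = -1.944
  y = (1 - (-3)·-0.100 - (2)·0.100) / (6) = 0.083
  z = (12 - (-1)·-0.100 - (-2)·-2.400) / (5) = 1.420
Iteration 2:
  x = (-8 - (-4)·0.083 - (-1)·1.420) / (9) = -0.694
  y = (1 - (-3)·-1.944 - (2)·1.420) / (6) = -1.279
  z = (12 - (-1)·-1.944 - (-2)·0.083) / (5) = 2.044

-0.694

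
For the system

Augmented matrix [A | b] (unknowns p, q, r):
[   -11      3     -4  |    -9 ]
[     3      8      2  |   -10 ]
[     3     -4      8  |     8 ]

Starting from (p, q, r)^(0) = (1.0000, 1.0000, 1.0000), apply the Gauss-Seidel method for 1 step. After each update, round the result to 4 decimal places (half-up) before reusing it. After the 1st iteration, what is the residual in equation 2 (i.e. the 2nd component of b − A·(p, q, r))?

Iteration 1:
  p = (-9 - (3)·1.0000 - (-4)·1.0000) / (-11) = 0.7273
  q = (-10 - (3)·0.7273 - (2)·1.0000) / (8) = -1.7727
  r = (8 - (3)·0.7273 - (-4)·-1.7727) / (8) = -0.1591
Residual b − A·x = (3.6820, 2.3179, 0.0001)

2.3179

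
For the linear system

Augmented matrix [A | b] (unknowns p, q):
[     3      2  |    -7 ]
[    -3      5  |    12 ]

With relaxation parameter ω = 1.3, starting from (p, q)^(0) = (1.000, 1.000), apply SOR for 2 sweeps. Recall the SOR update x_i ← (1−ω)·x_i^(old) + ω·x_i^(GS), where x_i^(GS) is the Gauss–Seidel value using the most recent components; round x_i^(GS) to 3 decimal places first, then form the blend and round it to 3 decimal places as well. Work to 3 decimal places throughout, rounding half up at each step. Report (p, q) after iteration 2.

Iteration 1:
  p: GS value = (-7 - (2)·1.000) / (3) = -3.000;  p ← (1−ω)·1.000 + ω·-3.000 = -4.200
  q: GS value = (12 - (-3)·-4.200) / (5) = -0.120;  q ← (1−ω)·1.000 + ω·-0.120 = -0.456
Iteration 2:
  p: GS value = (-7 - (2)·-0.456) / (3) = -2.029;  p ← (1−ω)·-4.200 + ω·-2.029 = -1.378
  q: GS value = (12 - (-3)·-1.378) / (5) = 1.573;  q ← (1−ω)·-0.456 + ω·1.573 = 2.182

(-1.378, 2.182)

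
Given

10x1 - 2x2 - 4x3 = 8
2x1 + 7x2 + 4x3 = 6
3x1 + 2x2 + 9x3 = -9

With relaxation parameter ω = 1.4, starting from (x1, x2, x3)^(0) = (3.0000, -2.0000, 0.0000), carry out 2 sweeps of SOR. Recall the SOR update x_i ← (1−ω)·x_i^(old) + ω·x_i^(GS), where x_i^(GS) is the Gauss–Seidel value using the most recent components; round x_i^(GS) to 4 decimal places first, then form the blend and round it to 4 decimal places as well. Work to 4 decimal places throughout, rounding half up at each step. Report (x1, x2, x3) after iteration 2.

(0.9979, 1.3410, -1.5616)

Iteration 1:
  x1: GS value = (8 - (-2)·-2.0000 - (-4)·0.0000) / (10) = 0.4000;  x1 ← (1−ω)·3.0000 + ω·0.4000 = -0.6400
  x2: GS value = (6 - (2)·-0.6400 - (4)·0.0000) / (7) = 1.0400;  x2 ← (1−ω)·-2.0000 + ω·1.0400 = 2.2560
  x3: GS value = (-9 - (3)·-0.6400 - (2)·2.2560) / (9) = -1.2880;  x3 ← (1−ω)·0.0000 + ω·-1.2880 = -1.8032
Iteration 2:
  x1: GS value = (8 - (-2)·2.2560 - (-4)·-1.8032) / (10) = 0.5299;  x1 ← (1−ω)·-0.6400 + ω·0.5299 = 0.9979
  x2: GS value = (6 - (2)·0.9979 - (4)·-1.8032) / (7) = 1.6024;  x2 ← (1−ω)·2.2560 + ω·1.6024 = 1.3410
  x3: GS value = (-9 - (3)·0.9979 - (2)·1.3410) / (9) = -1.6306;  x3 ← (1−ω)·-1.8032 + ω·-1.6306 = -1.5616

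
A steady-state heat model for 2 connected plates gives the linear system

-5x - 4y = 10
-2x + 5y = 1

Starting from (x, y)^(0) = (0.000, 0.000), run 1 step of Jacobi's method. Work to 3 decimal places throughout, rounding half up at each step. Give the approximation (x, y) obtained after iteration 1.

(-2.000, 0.200)

Iteration 1:
  x = (10 - (-4)·0.000) / (-5) = -2.000
  y = (1 - (-2)·0.000) / (5) = 0.200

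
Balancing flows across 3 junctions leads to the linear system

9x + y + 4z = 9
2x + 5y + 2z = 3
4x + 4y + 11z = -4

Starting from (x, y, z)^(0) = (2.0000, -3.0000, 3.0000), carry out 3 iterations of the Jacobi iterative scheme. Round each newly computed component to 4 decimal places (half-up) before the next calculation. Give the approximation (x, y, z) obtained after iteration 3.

Iteration 1:
  x = (9 - (1)·-3.0000 - (4)·3.0000) / (9) = 0.0000
  y = (3 - (2)·2.0000 - (2)·3.0000) / (5) = -1.4000
  z = (-4 - (4)·2.0000 - (4)·-3.0000) / (11) = 0.0000
Iteration 2:
  x = (9 - (1)·-1.4000 - (4)·0.0000) / (9) = 1.1556
  y = (3 - (2)·0.0000 - (2)·0.0000) / (5) = 0.6000
  z = (-4 - (4)·0.0000 - (4)·-1.4000) / (11) = 0.1455
Iteration 3:
  x = (9 - (1)·0.6000 - (4)·0.1455) / (9) = 0.8687
  y = (3 - (2)·1.1556 - (2)·0.1455) / (5) = 0.0796
  z = (-4 - (4)·1.1556 - (4)·0.6000) / (11) = -1.0020

(0.8687, 0.0796, -1.0020)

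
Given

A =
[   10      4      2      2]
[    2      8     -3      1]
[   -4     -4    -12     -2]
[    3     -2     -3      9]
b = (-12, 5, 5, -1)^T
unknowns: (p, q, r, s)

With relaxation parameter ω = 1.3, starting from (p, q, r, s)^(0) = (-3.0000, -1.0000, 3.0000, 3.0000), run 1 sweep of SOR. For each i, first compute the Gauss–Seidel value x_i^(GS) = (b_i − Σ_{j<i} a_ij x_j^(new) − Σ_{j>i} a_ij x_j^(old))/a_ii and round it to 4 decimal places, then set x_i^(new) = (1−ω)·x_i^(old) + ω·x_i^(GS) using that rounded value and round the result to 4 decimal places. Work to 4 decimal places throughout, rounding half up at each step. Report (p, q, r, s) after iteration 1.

Iteration 1:
  p: GS value = (-12 - (4)·-1.0000 - (2)·3.0000 - (2)·3.0000) / (10) = -2.0000;  p ← (1−ω)·-3.0000 + ω·-2.0000 = -1.7000
  q: GS value = (5 - (2)·-1.7000 - (-3)·3.0000 - (1)·3.0000) / (8) = 1.8000;  q ← (1−ω)·-1.0000 + ω·1.8000 = 2.6400
  r: GS value = (5 - (-4)·-1.7000 - (-4)·2.6400 - (-2)·3.0000) / (-12) = -1.2300;  r ← (1−ω)·3.0000 + ω·-1.2300 = -2.4990
  s: GS value = (-1 - (3)·-1.7000 - (-2)·2.6400 - (-3)·-2.4990) / (9) = 0.2092;  s ← (1−ω)·3.0000 + ω·0.2092 = -0.6280

(-1.7000, 2.6400, -2.4990, -0.6280)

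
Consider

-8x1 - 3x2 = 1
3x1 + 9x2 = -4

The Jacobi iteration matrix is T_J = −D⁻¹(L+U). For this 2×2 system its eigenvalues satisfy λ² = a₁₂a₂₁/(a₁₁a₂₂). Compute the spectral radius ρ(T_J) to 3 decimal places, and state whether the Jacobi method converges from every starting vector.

a₁₂a₂₁/(a₁₁a₂₂) = (-3)·(3) / ((-8)·(9)) = 0.125000
ρ = √|0.125000| = √0.125000 = 0.354
ρ < 1, so Jacobi converges

0.354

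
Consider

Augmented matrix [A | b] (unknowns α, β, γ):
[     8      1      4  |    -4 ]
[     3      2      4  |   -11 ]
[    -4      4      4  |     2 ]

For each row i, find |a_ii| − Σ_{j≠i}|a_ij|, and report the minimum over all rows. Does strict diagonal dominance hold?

-5

row 1: |8| − (1+4) = 3
row 2: |2| − (3+4) = -5
row 3: |4| − (4+4) = -4
minimum over rows = -5 → not strictly diagonally dominant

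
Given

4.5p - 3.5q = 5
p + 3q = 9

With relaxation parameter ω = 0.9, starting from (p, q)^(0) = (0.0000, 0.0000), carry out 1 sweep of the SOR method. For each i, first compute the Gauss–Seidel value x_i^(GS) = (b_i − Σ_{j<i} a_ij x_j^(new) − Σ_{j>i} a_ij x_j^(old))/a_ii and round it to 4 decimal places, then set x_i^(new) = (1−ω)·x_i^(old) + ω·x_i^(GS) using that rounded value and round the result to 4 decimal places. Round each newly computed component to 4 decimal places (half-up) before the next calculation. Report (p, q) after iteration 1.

Iteration 1:
  p: GS value = (5 - (-3.5)·0.0000) / (4.5) = 1.1111;  p ← (1−ω)·0.0000 + ω·1.1111 = 1.0000
  q: GS value = (9 - (1)·1.0000) / (3) = 2.6667;  q ← (1−ω)·0.0000 + ω·2.6667 = 2.4000

(1.0000, 2.4000)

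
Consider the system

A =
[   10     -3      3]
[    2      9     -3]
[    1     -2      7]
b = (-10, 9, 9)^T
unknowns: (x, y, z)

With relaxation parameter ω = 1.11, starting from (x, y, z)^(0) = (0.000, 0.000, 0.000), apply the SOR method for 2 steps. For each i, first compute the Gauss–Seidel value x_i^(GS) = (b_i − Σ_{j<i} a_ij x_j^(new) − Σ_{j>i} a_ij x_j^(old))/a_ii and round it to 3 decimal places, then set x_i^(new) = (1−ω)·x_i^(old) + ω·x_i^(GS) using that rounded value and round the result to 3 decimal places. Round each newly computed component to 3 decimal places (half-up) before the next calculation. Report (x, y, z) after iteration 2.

Iteration 1:
  x: GS value = (-10 - (-3)·0.000 - (3)·0.000) / (10) = -1.000;  x ← (1−ω)·0.000 + ω·-1.000 = -1.110
  y: GS value = (9 - (2)·-1.110 - (-3)·0.000) / (9) = 1.247;  y ← (1−ω)·0.000 + ω·1.247 = 1.384
  z: GS value = (9 - (1)·-1.110 - (-2)·1.384) / (7) = 1.840;  z ← (1−ω)·0.000 + ω·1.840 = 2.042
Iteration 2:
  x: GS value = (-10 - (-3)·1.384 - (3)·2.042) / (10) = -1.197;  x ← (1−ω)·-1.110 + ω·-1.197 = -1.207
  y: GS value = (9 - (2)·-1.207 - (-3)·2.042) / (9) = 1.949;  y ← (1−ω)·1.384 + ω·1.949 = 2.011
  z: GS value = (9 - (1)·-1.207 - (-2)·2.011) / (7) = 2.033;  z ← (1−ω)·2.042 + ω·2.033 = 2.032

(-1.207, 2.011, 2.032)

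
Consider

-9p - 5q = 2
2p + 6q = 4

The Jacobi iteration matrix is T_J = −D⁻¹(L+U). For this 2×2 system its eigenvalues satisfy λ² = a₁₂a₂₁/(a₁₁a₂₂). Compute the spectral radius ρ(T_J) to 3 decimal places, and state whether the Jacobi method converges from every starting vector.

0.430

a₁₂a₂₁/(a₁₁a₂₂) = (-5)·(2) / ((-9)·(6)) = 0.185185
ρ = √|0.185185| = √0.185185 = 0.430
ρ < 1, so Jacobi converges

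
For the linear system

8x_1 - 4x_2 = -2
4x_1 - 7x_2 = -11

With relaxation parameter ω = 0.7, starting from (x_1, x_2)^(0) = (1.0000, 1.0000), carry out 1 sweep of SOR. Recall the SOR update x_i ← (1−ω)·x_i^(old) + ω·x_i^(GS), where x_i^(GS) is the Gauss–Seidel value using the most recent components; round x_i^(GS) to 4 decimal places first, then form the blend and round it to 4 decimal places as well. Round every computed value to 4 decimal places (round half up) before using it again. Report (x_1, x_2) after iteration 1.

(0.4750, 1.5900)

Iteration 1:
  x_1: GS value = (-2 - (-4)·1.0000) / (8) = 0.2500;  x_1 ← (1−ω)·1.0000 + ω·0.2500 = 0.4750
  x_2: GS value = (-11 - (4)·0.4750) / (-7) = 1.8429;  x_2 ← (1−ω)·1.0000 + ω·1.8429 = 1.5900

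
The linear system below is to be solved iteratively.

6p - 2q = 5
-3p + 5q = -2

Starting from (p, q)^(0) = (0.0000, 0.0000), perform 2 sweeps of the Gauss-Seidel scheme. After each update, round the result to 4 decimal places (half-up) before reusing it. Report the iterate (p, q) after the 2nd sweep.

Iteration 1:
  p = (5 - (-2)·0.0000) / (6) = 0.8333
  q = (-2 - (-3)·0.8333) / (5) = 0.1000
Iteration 2:
  p = (5 - (-2)·0.1000) / (6) = 0.8667
  q = (-2 - (-3)·0.8667) / (5) = 0.1200

(0.8667, 0.1200)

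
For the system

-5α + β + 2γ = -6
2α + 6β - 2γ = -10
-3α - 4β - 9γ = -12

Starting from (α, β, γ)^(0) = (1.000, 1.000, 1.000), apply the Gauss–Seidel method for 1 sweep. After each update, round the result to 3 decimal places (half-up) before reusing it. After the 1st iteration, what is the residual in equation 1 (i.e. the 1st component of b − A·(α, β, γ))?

1.749

Iteration 1:
  α = (-6 - (1)·1.000 - (2)·1.000) / (-5) = 1.800
  β = (-10 - (2)·1.800 - (-2)·1.000) / (6) = -1.933
  γ = (-12 - (-3)·1.800 - (-4)·-1.933) / (-9) = 1.592
Residual b − A·x = (1.749, 1.182, -0.004)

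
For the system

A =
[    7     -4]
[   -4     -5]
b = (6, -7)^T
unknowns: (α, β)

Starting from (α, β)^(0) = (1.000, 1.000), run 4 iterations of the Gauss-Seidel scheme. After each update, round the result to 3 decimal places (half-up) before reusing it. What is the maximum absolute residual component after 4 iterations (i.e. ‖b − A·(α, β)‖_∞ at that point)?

0.278

Iteration 1:
  α = (6 - (-4)·1.000) / (7) = 1.429
  β = (-7 - (-4)·1.429) / (-5) = 0.257
Iteration 2:
  α = (6 - (-4)·0.257) / (7) = 1.004
  β = (-7 - (-4)·1.004) / (-5) = 0.597
Iteration 3:
  α = (6 - (-4)·0.597) / (7) = 1.198
  β = (-7 - (-4)·1.198) / (-5) = 0.442
Iteration 4:
  α = (6 - (-4)·0.442) / (7) = 1.110
  β = (-7 - (-4)·1.110) / (-5) = 0.512
Residual b − A·x = (0.278, 0.000); ∞-norm = 0.278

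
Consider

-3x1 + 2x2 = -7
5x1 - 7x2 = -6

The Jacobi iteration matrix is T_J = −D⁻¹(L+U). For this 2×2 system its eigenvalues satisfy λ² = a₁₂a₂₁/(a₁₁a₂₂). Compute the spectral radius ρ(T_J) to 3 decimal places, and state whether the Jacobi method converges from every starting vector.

a₁₂a₂₁/(a₁₁a₂₂) = (2)·(5) / ((-3)·(-7)) = 0.476190
ρ = √|0.476190| = √0.476190 = 0.690
ρ < 1, so Jacobi converges

0.690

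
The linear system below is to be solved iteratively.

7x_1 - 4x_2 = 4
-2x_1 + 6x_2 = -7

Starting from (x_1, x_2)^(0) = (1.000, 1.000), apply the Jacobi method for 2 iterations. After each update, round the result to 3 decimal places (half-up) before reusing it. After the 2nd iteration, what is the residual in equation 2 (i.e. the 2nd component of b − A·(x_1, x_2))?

-2.094

Iteration 1:
  x_1 = (4 - (-4)·1.000) / (7) = 1.143
  x_2 = (-7 - (-2)·1.000) / (6) = -0.833
Iteration 2:
  x_1 = (4 - (-4)·-0.833) / (7) = 0.095
  x_2 = (-7 - (-2)·1.143) / (6) = -0.786
Residual b − A·x = (0.191, -2.094)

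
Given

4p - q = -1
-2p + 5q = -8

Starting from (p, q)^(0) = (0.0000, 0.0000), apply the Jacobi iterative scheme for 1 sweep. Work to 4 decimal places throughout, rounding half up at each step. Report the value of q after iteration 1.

-1.6000

Iteration 1:
  p = (-1 - (-1)·0.0000) / (4) = -0.2500
  q = (-8 - (-2)·0.0000) / (5) = -1.6000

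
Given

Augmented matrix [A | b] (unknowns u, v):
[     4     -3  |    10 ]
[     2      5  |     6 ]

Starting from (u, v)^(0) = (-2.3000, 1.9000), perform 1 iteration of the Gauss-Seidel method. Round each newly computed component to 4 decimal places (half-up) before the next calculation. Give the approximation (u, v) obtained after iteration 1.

Iteration 1:
  u = (10 - (-3)·1.9000) / (4) = 3.9250
  v = (6 - (2)·3.9250) / (5) = -0.3700

(3.9250, -0.3700)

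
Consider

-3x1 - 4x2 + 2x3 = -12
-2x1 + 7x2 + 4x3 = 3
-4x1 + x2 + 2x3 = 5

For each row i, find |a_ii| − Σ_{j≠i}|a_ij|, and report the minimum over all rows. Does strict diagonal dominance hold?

row 1: |-3| − (4+2) = -3
row 2: |7| − (2+4) = 1
row 3: |2| − (4+1) = -3
minimum over rows = -3 → not strictly diagonally dominant

-3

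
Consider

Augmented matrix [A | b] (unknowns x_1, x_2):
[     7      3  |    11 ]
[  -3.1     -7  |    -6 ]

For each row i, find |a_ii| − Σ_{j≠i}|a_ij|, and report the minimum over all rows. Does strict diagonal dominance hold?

3.9

row 1: |7| − (3) = 4
row 2: |-7| − (3.1) = 3.9
minimum over rows = 3.9 → strictly diagonally dominant (convergence guaranteed)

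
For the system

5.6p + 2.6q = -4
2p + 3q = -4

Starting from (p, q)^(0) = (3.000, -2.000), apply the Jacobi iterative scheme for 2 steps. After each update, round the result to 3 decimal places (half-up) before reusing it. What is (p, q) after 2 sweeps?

Iteration 1:
  p = (-4 - (2.6)·-2.000) / (5.6) = 0.214
  q = (-4 - (2)·3.000) / (3) = -3.333
Iteration 2:
  p = (-4 - (2.6)·-3.333) / (5.6) = 0.833
  q = (-4 - (2)·0.214) / (3) = -1.476

(0.833, -1.476)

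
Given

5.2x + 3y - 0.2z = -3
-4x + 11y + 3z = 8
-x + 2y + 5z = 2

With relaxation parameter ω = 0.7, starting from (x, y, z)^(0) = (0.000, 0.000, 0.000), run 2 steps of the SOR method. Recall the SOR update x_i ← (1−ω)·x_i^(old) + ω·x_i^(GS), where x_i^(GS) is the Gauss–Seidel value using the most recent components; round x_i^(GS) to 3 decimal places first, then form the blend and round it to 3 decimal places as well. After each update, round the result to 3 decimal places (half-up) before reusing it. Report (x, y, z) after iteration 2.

Iteration 1:
  x: GS value = (-3 - (3)·0.000 - (-0.2)·0.000) / (5.2) = -0.577;  x ← (1−ω)·0.000 + ω·-0.577 = -0.404
  y: GS value = (8 - (-4)·-0.404 - (3)·0.000) / (11) = 0.580;  y ← (1−ω)·0.000 + ω·0.580 = 0.406
  z: GS value = (2 - (-1)·-0.404 - (2)·0.406) / (5) = 0.157;  z ← (1−ω)·0.000 + ω·0.157 = 0.110
Iteration 2:
  x: GS value = (-3 - (3)·0.406 - (-0.2)·0.110) / (5.2) = -0.807;  x ← (1−ω)·-0.404 + ω·-0.807 = -0.686
  y: GS value = (8 - (-4)·-0.686 - (3)·0.110) / (11) = 0.448;  y ← (1−ω)·0.406 + ω·0.448 = 0.435
  z: GS value = (2 - (-1)·-0.686 - (2)·0.435) / (5) = 0.089;  z ← (1−ω)·0.110 + ω·0.089 = 0.095

(-0.686, 0.435, 0.095)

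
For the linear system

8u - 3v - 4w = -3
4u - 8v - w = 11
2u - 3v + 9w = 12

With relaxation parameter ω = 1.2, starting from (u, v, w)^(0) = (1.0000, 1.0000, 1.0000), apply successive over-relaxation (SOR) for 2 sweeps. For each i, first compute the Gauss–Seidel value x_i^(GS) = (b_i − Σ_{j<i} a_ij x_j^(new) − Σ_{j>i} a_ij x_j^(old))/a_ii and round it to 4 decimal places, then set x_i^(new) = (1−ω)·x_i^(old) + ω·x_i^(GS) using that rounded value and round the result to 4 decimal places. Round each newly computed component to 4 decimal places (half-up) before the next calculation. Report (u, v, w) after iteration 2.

Iteration 1:
  u: GS value = (-3 - (-3)·1.0000 - (-4)·1.0000) / (8) = 0.5000;  u ← (1−ω)·1.0000 + ω·0.5000 = 0.4000
  v: GS value = (11 - (4)·0.4000 - (-1)·1.0000) / (-8) = -1.3000;  v ← (1−ω)·1.0000 + ω·-1.3000 = -1.7600
  w: GS value = (12 - (2)·0.4000 - (-3)·-1.7600) / (9) = 0.6578;  w ← (1−ω)·1.0000 + ω·0.6578 = 0.5894
Iteration 2:
  u: GS value = (-3 - (-3)·-1.7600 - (-4)·0.5894) / (8) = -0.7403;  u ← (1−ω)·0.4000 + ω·-0.7403 = -0.9684
  v: GS value = (11 - (4)·-0.9684 - (-1)·0.5894) / (-8) = -1.9329;  v ← (1−ω)·-1.7600 + ω·-1.9329 = -1.9675
  w: GS value = (12 - (2)·-0.9684 - (-3)·-1.9675) / (9) = 0.8927;  w ← (1−ω)·0.5894 + ω·0.8927 = 0.9534

(-0.9684, -1.9675, 0.9534)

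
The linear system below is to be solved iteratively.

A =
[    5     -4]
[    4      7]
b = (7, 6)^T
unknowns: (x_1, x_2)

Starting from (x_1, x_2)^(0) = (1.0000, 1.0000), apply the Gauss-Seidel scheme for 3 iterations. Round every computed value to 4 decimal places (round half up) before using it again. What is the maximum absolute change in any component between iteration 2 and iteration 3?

Iteration 1:
  x_1 = (7 - (-4)·1.0000) / (5) = 2.2000
  x_2 = (6 - (4)·2.2000) / (7) = -0.4000
Iteration 2:
  x_1 = (7 - (-4)·-0.4000) / (5) = 1.0800
  x_2 = (6 - (4)·1.0800) / (7) = 0.2400
Iteration 3:
  x_1 = (7 - (-4)·0.2400) / (5) = 1.5920
  x_2 = (6 - (4)·1.5920) / (7) = -0.0526
Change: (0.5120, -0.2926) → max |·| = 0.5120

0.5120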